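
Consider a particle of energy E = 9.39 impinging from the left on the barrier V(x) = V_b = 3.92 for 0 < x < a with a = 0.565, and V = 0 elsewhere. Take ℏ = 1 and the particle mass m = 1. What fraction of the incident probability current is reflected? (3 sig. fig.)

Above the barrier the interior wavenumber is k₂ = √(2m(E − V_b))/ℏ = 3.308, giving phase k₂a = 1.869.
Matching at both interfaces gives T⁻¹ = 1 + V_b² sin²(k₂a) / [4E(E − V_b)] = 1.068, hence T = 0.936.
R = 1 − T = 0.0640.

R = 0.0640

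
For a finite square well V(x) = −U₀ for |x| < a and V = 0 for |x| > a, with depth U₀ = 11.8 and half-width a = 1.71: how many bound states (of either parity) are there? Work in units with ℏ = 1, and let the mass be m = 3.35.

N = 10

The dimensionless depth is z₀ = a√(2mU₀)/ℏ = 1.71 × √(79.06) = 15.20.
The even/odd transcendental equations gain one root per π/2 in z₀, giving N = 1 + ⌊2z₀/π⌋ = 1 + ⌊9.680⌋ = 10.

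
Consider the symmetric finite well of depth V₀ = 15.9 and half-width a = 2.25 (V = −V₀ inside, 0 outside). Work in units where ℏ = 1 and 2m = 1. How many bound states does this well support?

The dimensionless depth is z₀ = a√(2mV₀)/ℏ = 2.25 × √(15.90) = 8.972.
A new bound state (alternating even/odd) appears each time z₀ passes a multiple of π/2, so N = ⌊2z₀/π⌋ + 1 = ⌊5.712⌋ + 1 = 6.

N = 6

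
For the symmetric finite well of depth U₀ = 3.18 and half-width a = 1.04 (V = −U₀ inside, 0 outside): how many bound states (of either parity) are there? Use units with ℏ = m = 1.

N = 2

The dimensionless depth is z₀ = a√(2mU₀)/ℏ = 1.04 × √(6.360) = 2.623.
The even/odd transcendental equations gain one root per π/2 in z₀, giving N = 1 + ⌊2z₀/π⌋ = 1 + ⌊1.670⌋ = 2.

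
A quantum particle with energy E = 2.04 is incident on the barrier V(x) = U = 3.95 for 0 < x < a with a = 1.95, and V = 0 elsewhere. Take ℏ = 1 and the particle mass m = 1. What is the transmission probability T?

T = 0.00195

E < U: inside the barrier ψ ∝ e^{±κx} with κ = √(2m(U − E))/ℏ = 1.954.
κa = 3.811, sinh(κa) = 22.59.
Matching ψ, ψ′ at both faces gives T = [1 + U² sinh²(κa) / (4E(U − E))]⁻¹ = 1/512.0 = 0.00195.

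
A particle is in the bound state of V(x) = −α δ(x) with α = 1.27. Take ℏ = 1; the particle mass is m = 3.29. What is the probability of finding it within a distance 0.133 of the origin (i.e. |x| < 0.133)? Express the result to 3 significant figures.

The normalised bound state is ψ = √κ e^{−κ|x|} with κ = mα/ℏ² = 4.178.
P(|x| < d) = ∫_{−d}^{d} κ e^{−2κ|x|} dx = 1 − e^{−2κd} = 1 − e^{−1.111} = 0.6709.

P = 0.671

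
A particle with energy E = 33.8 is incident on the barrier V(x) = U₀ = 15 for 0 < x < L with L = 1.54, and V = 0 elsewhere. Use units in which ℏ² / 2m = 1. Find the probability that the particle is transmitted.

T = 0.987

Above the barrier the interior wavenumber is k₂ = √(2m(E − U₀))/ℏ = 4.336, giving phase k₂L = 6.677.
T = [1 + U₀² sin²(k₂L) / (4E(E − U₀))]⁻¹ = 1/1.013 = 0.987.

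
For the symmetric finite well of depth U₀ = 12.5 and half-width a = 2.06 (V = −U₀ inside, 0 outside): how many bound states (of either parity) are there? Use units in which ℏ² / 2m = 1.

N = 5

Define the well-strength parameter z₀ = (a/ℏ)√(2mU₀) = 2.06 × √(2·0.5·12.5) = 7.283.
The even/odd transcendental equations gain one root per π/2 in z₀, giving N = 1 + ⌊2z₀/π⌋ = 1 + ⌊4.637⌋ = 5.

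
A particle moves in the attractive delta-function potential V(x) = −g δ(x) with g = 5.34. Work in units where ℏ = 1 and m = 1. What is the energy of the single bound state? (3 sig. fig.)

E = -14.3

For x ≠ 0 the bound state is ψ ∝ e^{−κ|x|}; integrating the TISE across the delta gives the cusp condition 2κ = 2mg/ℏ², so κ = 5.340.
Then E = −ℏ²κ²/(2m) = −mg²/(2ℏ²) = -14.26.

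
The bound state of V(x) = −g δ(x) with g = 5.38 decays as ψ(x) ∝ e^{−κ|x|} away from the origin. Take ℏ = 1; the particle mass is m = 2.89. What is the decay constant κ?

κ = 15.5

Integrate −(ℏ²/2m)ψ'' − gδ(x)ψ = Eψ from −ε to +ε: the ψ'' term gives ψ'(0⁺) − ψ'(0⁻) and the δ term gives −(2mg/ℏ²)ψ(0).
With ψ ∝ e^{−κ|x|} this yields −2κ = −2mg/ℏ², so κ = mg/ℏ² = 15.55.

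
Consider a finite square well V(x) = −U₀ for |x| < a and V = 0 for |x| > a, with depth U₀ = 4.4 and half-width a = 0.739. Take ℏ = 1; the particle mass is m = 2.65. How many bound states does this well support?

N = 3

The dimensionless depth is z₀ = a√(2mU₀)/ℏ = 0.739 × √(23.32) = 3.569.
The even/odd transcendental equations gain one root per π/2 in z₀, giving N = 1 + ⌊2z₀/π⌋ = 1 + ⌊2.272⌋ = 3.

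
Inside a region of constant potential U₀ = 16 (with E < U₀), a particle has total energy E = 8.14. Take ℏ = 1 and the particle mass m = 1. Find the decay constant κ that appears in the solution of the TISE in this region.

Since E < U₀ the TISE in this region is ψ'' = κ²ψ with κ = √(2m(U₀ − E))/ℏ.
κ = √(2 × 1 × 7.86) = 3.965.

κ = 3.96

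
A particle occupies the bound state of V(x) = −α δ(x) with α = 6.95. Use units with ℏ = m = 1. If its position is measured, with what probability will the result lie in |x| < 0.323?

P = 0.989

The normalised bound state is ψ = √κ e^{−κ|x|} with κ = mα/ℏ² = 6.950.
P(|x| < d) = ∫_{−d}^{d} κ e^{−2κ|x|} dx = 1 − e^{−2κd} = 1 − e^{−4.490} = 0.9888.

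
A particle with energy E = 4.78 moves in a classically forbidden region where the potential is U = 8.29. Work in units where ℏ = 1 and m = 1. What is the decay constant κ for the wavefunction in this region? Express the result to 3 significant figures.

κ = 2.65

Since E < U the TISE in this region is ψ'' = κ²ψ with κ = √(2m(U − E))/ℏ.
κ = √(2 × 1 × 3.51) = 2.650.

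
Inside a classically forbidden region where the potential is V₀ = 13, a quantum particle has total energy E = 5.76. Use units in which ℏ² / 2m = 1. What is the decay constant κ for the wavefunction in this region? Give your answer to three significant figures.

κ = 2.69

Since E < V₀ the TISE in this region is ψ'' = κ²ψ with κ = √(2m(V₀ − E))/ℏ.
κ = √(2 × 0.5 × 7.24) = 2.691.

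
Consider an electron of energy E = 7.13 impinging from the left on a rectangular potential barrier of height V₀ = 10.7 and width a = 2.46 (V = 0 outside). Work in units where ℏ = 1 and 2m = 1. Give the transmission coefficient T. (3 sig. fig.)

E < V₀: inside the barrier ψ ∝ e^{±κx} with κ = √(2m(V₀ − E))/ℏ = 1.889.
κa = 4.648, sinh(κa) = 52.18.
Matching ψ, ψ′ at both faces gives T = [1 + V₀² sinh²(κa) / (4E(V₀ − E))]⁻¹ = 1/3063 = 0.000326.

T = 0.000326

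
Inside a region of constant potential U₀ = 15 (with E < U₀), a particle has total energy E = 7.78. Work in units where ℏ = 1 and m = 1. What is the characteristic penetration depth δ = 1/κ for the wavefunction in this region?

Since E < U₀ the TISE in this region is ψ'' = κ²ψ with κ = √(2m(U₀ − E))/ℏ.
κ = √(2 × 1 × 7.22) = 3.800. The penetration depth is δ = 1/κ = 0.263.

δ = 0.263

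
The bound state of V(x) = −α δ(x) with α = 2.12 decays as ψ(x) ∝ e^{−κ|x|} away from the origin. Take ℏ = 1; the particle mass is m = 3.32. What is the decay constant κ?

κ = 7.04

Integrating the TISE across x = 0 gives the cusp condition ψ'(0⁺) − ψ'(0⁻) = −(2mα/ℏ²)ψ(0).
With ψ ∝ e^{−κ|x|} this yields −2κ = −2mα/ℏ², so κ = mα/ℏ² = 7.038.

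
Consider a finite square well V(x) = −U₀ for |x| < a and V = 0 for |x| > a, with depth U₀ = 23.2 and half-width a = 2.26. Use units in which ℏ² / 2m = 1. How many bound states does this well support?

Define the well-strength parameter z₀ = (a/ℏ)√(2mU₀) = 2.26 × √(2·0.5·23.2) = 10.89.
A new bound state (alternating even/odd) appears each time z₀ passes a multiple of π/2, so N = ⌊2z₀/π⌋ + 1 = ⌊6.930⌋ + 1 = 7.

N = 7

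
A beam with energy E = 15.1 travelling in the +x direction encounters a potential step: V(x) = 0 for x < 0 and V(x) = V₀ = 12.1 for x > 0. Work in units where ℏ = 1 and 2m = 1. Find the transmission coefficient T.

The wavenumbers are k₁ = √(2mE)/ℏ = 3.886 on the left and k₂ = √(2m(E − V₀))/ℏ = 1.732 on the right.
Continuity of ψ and ψ′ at the step yields the reflection amplitude r = (k₁ − k₂)/(k₁ + k₂) = 0.3834; thus R = |r|² = 0.1470, T = 0.8530.

T = 0.853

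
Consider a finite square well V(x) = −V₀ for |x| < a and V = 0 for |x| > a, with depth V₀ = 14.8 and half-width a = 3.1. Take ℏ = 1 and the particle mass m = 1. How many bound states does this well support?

Define the well-strength parameter z₀ = (a/ℏ)√(2mV₀) = 3.1 × √(2·1·14.8) = 16.87.
The even/odd transcendental equations gain one root per π/2 in z₀, giving N = 1 + ⌊2z₀/π⌋ = 1 + ⌊10.74⌋ = 11.

N = 11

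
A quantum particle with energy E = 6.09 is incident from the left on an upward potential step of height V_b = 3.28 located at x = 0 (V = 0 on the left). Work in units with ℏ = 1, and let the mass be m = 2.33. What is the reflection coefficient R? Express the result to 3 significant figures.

On each side the TISE gives plane waves with k = √(2m(E − V))/ℏ: k₁ = √(2·2.33·6.09) = 5.327, k₂ = √(2·2.33·2.81) = 3.619.
Continuity of ψ and ψ′ at the step yields the reflection amplitude r = (k₁ − k₂)/(k₁ + k₂) = 0.1910; thus R = |r|² = 0.03648, T = 0.9635.

R = 0.0365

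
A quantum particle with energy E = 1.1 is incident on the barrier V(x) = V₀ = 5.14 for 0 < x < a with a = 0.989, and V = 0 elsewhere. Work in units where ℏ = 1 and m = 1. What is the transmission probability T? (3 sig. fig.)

Since E < V₀ the interior solution is evanescent with decay constant κ = √(2m(V₀ − E))/ℏ = 2.843.
κa = 2.811, sinh(κa) = 8.285.
The exact tunnelling result is T⁻¹ = 1 + V₀² sinh²(κa) / [4E(V₀ − E)] = 103.0, so T = 0.00971.

T = 0.00971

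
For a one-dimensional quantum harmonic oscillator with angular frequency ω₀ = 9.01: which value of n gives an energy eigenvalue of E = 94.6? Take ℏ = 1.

n = 10

E_n = ℏω₀(n + ½) ⇒ n = E/(ℏω₀) − ½ = 94.6/9.01 − 0.5 = 9.999 → n = 10.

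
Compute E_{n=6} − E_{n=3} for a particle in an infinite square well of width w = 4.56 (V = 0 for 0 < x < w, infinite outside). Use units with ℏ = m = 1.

E_n = n²π²ℏ²/(2mw²), so ΔE = (6² − 3²) π²ℏ²/(2mw²).
ΔE = 27 × π² / (2 × 1 × 4.56²) = 6.408.

ΔE = 6.41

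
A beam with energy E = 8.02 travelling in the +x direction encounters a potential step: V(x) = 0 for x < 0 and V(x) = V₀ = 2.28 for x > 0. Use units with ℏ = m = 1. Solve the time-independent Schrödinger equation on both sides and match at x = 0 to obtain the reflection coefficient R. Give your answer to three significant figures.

The wavenumbers are k₁ = √(2mE)/ℏ = 4.005 on the left and k₂ = √(2m(E − V₀))/ℏ = 3.388 on the right.
Continuity of ψ and ψ′ at the step yields the reflection amplitude r = (k₁ − k₂)/(k₁ + k₂) = 0.08343; thus R = |r|² = 0.006960, T = 0.9930.

R = 0.00696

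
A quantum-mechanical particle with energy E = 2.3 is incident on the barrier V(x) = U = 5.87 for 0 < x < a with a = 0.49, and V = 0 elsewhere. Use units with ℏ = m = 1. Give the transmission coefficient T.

T = 0.244

E < U: inside the barrier ψ ∝ e^{±κx} with κ = √(2m(U − E))/ℏ = 2.672.
κa = 1.309, sinh(κa) = 1.717.
Matching ψ, ψ′ at both faces gives T = [1 + U² sinh²(κa) / (4E(U − E))]⁻¹ = 1/4.092 = 0.244.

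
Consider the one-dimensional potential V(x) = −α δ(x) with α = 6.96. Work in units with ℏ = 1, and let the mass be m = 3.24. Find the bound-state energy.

E = -78.5

For x ≠ 0 the bound state is ψ ∝ e^{−κ|x|}; integrating the TISE across the delta gives the cusp condition 2κ = 2mα/ℏ², so κ = 22.55.
Then E = −ℏ²κ²/(2m) = −mα²/(2ℏ²) = -78.48.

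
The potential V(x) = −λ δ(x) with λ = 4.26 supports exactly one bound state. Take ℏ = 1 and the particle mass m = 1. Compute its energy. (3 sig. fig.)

E = -9.07

For x ≠ 0 the bound state is ψ ∝ e^{−κ|x|}; integrating the TISE across the delta gives the cusp condition 2κ = 2mλ/ℏ², so κ = 4.260.
Then E = −ℏ²κ²/(2m) = −mλ²/(2ℏ²) = -9.074.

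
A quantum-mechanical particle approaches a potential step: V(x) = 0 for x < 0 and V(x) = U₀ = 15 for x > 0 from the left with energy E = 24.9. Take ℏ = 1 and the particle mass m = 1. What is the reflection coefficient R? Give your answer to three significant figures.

On each side the TISE gives plane waves with k = √(2m(E − V))/ℏ: k₁ = √(2·1·24.9) = 7.057, k₂ = √(2·1·9.9) = 4.450.
Matching ψ and ψ′ at x = 0 gives r = (k₁ − k₂)/(k₁ + k₂), so R = r² = 0.05134 and T = 1 − R = 0.9487.

R = 0.0513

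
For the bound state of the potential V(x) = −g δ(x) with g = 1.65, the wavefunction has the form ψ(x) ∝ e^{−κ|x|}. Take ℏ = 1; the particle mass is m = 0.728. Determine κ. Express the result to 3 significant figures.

Integrate −(ℏ²/2m)ψ'' − gδ(x)ψ = Eψ from −ε to +ε: the ψ'' term gives ψ'(0⁺) − ψ'(0⁻) and the δ term gives −(2mg/ℏ²)ψ(0).
With ψ ∝ e^{−κ|x|} this yields −2κ = −2mg/ℏ², so κ = mg/ℏ² = 1.201.

κ = 1.20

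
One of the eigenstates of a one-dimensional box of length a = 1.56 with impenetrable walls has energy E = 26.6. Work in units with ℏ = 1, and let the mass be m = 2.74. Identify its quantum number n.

For an infinite well E_n = n²π²ℏ²/(2ma²), so n = (a/πℏ)√(2mE).
n = (1.56/π) × √(2 × 2.74 × 26.6) = 5.995 → n = 6.

n = 6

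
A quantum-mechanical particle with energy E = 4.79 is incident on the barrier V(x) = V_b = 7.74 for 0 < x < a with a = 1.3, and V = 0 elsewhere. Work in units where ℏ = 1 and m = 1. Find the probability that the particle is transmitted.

E < V_b: inside the barrier ψ ∝ e^{±κx} with κ = √(2m(V_b − E))/ℏ = 2.429.
κa = 3.158, sinh(κa) = 11.74.
Matching ψ, ψ′ at both faces gives T = [1 + V_b² sinh²(κa) / (4E(V_b − E))]⁻¹ = 1/147.0 = 0.00680.

T = 0.00680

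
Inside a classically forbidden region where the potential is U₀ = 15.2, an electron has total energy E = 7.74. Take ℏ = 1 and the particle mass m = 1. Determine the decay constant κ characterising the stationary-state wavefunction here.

κ = 3.86

Since E < U₀ the TISE in this region is ψ'' = κ²ψ with κ = √(2m(U₀ − E))/ℏ.
κ = √(2 × 1 × 7.46) = 3.863.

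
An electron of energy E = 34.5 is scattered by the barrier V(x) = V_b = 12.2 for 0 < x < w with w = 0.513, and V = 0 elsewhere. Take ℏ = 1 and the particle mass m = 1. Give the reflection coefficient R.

Above the barrier the interior wavenumber is k₂ = √(2m(E − V_b))/ℏ = 6.678, giving phase k₂w = 3.426.
T = [1 + V_b² sin²(k₂w) / (4E(E − V_b))]⁻¹ = 1/1.004 = 0.996.
R = 1 − T = 0.00379.

R = 0.00379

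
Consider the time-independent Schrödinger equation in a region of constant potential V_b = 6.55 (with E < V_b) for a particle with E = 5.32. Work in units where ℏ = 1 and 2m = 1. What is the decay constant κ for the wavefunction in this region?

κ = 1.11

Since E < V_b the TISE in this region is ψ'' = κ²ψ with κ = √(2m(V_b − E))/ℏ.
κ = √(2 × 0.5 × 1.23) = 1.109.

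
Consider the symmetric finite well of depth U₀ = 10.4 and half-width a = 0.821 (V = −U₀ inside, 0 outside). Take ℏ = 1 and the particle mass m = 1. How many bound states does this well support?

N = 3

The dimensionless depth is z₀ = a√(2mU₀)/ℏ = 0.821 × √(20.80) = 3.744.
The even/odd transcendental equations gain one root per π/2 in z₀, giving N = 1 + ⌊2z₀/π⌋ = 1 + ⌊2.384⌋ = 3.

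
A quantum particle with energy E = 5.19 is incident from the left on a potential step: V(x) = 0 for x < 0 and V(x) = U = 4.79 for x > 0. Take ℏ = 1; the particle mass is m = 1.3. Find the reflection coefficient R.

R = 0.320

The wavenumbers are k₁ = √(2mE)/ℏ = 3.673 on the left and k₂ = √(2m(E − U))/ℏ = 1.020 on the right.
Matching ψ and ψ′ at x = 0 gives r = (k₁ − k₂)/(k₁ + k₂), so R = r² = 0.3197 and T = 1 − R = 0.6803.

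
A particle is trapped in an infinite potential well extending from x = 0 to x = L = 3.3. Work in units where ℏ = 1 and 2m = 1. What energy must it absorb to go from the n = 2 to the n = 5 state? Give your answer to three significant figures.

E_n = n²π²ℏ²/(2mL²), so ΔE = (5² − 2²) π²ℏ²/(2mL²).
ΔE = 21 × π² / (2 × 0.5 × 3.3²) = 19.03.

ΔE = 19.0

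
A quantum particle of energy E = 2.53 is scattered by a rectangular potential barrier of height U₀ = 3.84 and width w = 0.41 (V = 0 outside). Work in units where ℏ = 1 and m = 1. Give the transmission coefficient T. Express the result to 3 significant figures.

E < U₀: inside the barrier ψ ∝ e^{±κx} with κ = √(2m(U₀ − E))/ℏ = 1.619.
κw = 0.6636, sinh(κw) = 0.7134.
Matching ψ, ψ′ at both faces gives T = [1 + U₀² sinh²(κw) / (4E(U₀ − E))]⁻¹ = 1/1.566 = 0.639.

T = 0.639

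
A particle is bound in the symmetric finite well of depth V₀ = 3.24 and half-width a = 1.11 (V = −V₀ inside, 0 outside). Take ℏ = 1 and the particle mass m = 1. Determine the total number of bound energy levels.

N = 2

Define the well-strength parameter z₀ = (a/ℏ)√(2mV₀) = 1.11 × √(2·1·3.24) = 2.826.
The even/odd transcendental equations gain one root per π/2 in z₀, giving N = 1 + ⌊2z₀/π⌋ = 1 + ⌊1.799⌋ = 2.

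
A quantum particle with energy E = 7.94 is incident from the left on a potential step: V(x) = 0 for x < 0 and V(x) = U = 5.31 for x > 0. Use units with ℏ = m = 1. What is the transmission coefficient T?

On each side the TISE gives plane waves with k = √(2m(E − V))/ℏ: k₁ = √(2·1·7.94) = 3.985, k₂ = √(2·1·2.63) = 2.293.
Continuity of ψ and ψ′ at the step yields the reflection amplitude r = (k₁ − k₂)/(k₁ + k₂) = 0.2694; thus R = |r|² = 0.07258, T = 0.9274.

T = 0.927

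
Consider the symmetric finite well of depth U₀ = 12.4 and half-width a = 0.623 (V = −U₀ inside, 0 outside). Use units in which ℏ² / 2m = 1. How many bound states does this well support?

N = 2

Define the well-strength parameter z₀ = (a/ℏ)√(2mU₀) = 0.623 × √(2·0.5·12.4) = 2.194.
The even/odd transcendental equations gain one root per π/2 in z₀, giving N = 1 + ⌊2z₀/π⌋ = 1 + ⌊1.397⌋ = 2.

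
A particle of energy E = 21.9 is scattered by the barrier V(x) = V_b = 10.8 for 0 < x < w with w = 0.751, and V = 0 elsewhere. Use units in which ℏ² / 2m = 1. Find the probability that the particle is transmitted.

T = 0.959

Above the barrier the interior wavenumber is k₂ = √(2m(E − V_b))/ℏ = 3.332, giving phase k₂w = 2.502.
Matching at both interfaces gives T⁻¹ = 1 + V_b² sin²(k₂w) / [4E(E − V_b)] = 1.043, hence T = 0.959.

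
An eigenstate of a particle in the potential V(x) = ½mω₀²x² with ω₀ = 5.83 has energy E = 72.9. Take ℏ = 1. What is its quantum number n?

n = 12

E_n = ℏω₀(n + ½) ⇒ n = E/(ℏω₀) − ½ = 72.9/5.83 − 0.5 = 12.004 → n = 12.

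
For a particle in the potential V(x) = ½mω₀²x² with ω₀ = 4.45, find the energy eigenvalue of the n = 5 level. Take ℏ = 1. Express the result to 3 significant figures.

The oscillator eigenvalues are E_n = ℏω₀(n + ½), so E_5 = 4.45 × 5.5 = 24.48.

E = 24.5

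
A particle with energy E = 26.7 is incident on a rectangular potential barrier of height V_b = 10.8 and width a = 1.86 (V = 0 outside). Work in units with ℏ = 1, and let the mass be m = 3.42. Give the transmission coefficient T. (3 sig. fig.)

T = 0.982

E > V_b: inside the barrier k₂ = √(2m(E − V_b))/ℏ = 10.43, k₂a = 19.40.
Matching at both interfaces gives T⁻¹ = 1 + V_b² sin²(k₂a) / [4E(E − V_b)] = 1.019, hence T = 0.982.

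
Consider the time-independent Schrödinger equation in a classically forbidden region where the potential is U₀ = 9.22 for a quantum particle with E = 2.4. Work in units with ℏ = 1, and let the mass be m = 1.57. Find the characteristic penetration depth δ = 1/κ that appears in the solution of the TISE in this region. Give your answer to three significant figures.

δ = 0.216

Since E < U₀ the TISE in this region is ψ'' = κ²ψ with κ = √(2m(U₀ − E))/ℏ.
κ = √(2 × 1.57 × 6.82) = 4.628. The penetration depth is δ = 1/κ = 0.216.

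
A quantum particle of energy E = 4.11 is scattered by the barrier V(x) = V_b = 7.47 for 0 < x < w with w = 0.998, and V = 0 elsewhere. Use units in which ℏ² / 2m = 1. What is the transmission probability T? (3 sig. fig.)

T = 0.0971

Since E < V_b the interior solution is evanescent with decay constant κ = √(2m(V_b − E))/ℏ = 1.833.
κw = 1.829, sinh(κw) = 3.035.
The exact tunnelling result is T⁻¹ = 1 + V_b² sinh²(κw) / [4E(V_b − E)] = 10.30, so T = 0.0971.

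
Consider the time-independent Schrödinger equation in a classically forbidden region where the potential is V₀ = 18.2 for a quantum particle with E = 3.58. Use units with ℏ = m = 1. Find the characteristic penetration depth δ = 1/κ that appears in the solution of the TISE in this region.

Since E < V₀ the TISE in this region is ψ'' = κ²ψ with κ = √(2m(V₀ − E))/ℏ.
κ = √(2 × 1 × 14.62) = 5.407. The penetration depth is δ = 1/κ = 0.185.

δ = 0.185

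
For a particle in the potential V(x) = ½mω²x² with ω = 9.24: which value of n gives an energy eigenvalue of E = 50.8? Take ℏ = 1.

Invert E_n = (n + ½)ℏω: n = E/ℏω − ½ = 4.998, so n = 5.

n = 5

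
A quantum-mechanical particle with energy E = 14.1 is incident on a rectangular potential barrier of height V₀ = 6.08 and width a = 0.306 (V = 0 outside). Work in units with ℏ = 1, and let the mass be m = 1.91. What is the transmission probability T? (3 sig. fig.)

T = 0.926

Above the barrier the interior wavenumber is k₂ = √(2m(E − V₀))/ℏ = 5.535, giving phase k₂a = 1.694.
T = [1 + V₀² sin²(k₂a) / (4E(E − V₀))]⁻¹ = 1/1.080 = 0.926.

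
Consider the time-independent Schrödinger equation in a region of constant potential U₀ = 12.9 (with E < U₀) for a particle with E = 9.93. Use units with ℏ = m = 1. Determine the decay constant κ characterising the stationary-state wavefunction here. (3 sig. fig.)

Since E < U₀ the TISE in this region is ψ'' = κ²ψ with κ = √(2m(U₀ − E))/ℏ.
κ = √(2 × 1 × 2.97) = 2.437.

κ = 2.44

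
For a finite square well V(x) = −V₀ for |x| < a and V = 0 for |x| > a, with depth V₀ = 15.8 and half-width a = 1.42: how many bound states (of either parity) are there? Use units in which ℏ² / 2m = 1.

N = 4

The dimensionless depth is z₀ = a√(2mV₀)/ℏ = 1.42 × √(15.80) = 5.644.
A new bound state (alternating even/odd) appears each time z₀ passes a multiple of π/2, so N = ⌊2z₀/π⌋ + 1 = ⌊3.593⌋ + 1 = 4.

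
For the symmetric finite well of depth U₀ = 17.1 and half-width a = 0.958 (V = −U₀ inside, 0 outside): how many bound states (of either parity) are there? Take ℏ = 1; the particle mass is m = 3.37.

N = 7

Define the well-strength parameter z₀ = (a/ℏ)√(2mU₀) = 0.958 × √(2·3.37·17.1) = 10.28.
The even/odd transcendental equations gain one root per π/2 in z₀, giving N = 1 + ⌊2z₀/π⌋ = 1 + ⌊6.547⌋ = 7.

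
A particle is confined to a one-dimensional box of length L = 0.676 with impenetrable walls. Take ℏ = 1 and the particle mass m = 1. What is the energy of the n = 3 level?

The infinite-well eigenfunctions ψ_n = √(2/L) sin(nπx/L) vanish at both walls, giving E_n = n²π²ℏ²/(2mL²).
E_3 = 3² × π² / (2 × 1 × 0.676²) = 97.19.

E = 97.2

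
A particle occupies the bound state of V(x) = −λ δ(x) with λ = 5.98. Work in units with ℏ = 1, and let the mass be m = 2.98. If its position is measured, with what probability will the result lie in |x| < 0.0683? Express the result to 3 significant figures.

P = 0.912

The normalised bound state is ψ = √κ e^{−κ|x|} with κ = mλ/ℏ² = 17.82.
P(|x| < d) = ∫_{−d}^{d} κ e^{−2κ|x|} dx = 1 − e^{−2κd} = 1 − e^{−2.434} = 0.9123.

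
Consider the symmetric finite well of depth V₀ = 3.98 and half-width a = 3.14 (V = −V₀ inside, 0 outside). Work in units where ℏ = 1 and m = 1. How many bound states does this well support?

N = 6

The dimensionless depth is z₀ = a√(2mV₀)/ℏ = 3.14 × √(7.960) = 8.859.
The even/odd transcendental equations gain one root per π/2 in z₀, giving N = 1 + ⌊2z₀/π⌋ = 1 + ⌊5.640⌋ = 6.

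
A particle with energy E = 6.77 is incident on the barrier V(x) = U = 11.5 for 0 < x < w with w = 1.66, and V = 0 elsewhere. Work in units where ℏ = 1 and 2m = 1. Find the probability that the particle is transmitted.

Since E < U the interior solution is evanescent with decay constant κ = √(2m(U − E))/ℏ = 2.175.
κw = 3.610, sinh(κw) = 18.47.
The exact tunnelling result is T⁻¹ = 1 + U² sinh²(κw) / [4E(U − E)] = 353.4, so T = 0.00283.

T = 0.00283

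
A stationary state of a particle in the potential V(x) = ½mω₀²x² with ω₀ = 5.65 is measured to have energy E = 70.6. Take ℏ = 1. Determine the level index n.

Invert E_n = (n + ½)ℏω₀: n = E/ℏω₀ − ½ = 11.996, so n = 12.

n = 12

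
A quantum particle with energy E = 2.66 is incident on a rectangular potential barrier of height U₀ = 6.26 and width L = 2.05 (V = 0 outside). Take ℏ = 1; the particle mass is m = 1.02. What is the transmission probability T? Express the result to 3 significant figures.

E < U₀: inside the barrier ψ ∝ e^{±κx} with κ = √(2m(U₀ − E))/ℏ = 2.710.
κL = 5.555, sinh(κL) = 129.3.
Matching ψ, ψ′ at both faces gives T = [1 + U₀² sinh²(κL) / (4E(U₀ − E))]⁻¹ = 1/17110 = 0.0000584.

T = 0.0000584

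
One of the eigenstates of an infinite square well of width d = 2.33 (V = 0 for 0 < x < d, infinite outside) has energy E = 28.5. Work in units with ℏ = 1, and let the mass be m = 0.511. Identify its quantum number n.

For an infinite well E_n = n²π²ℏ²/(2md²), so n = (d/πℏ)√(2mE).
n = (2.33/π) × √(2 × 0.511 × 28.5) = 4.003 → n = 4.

n = 4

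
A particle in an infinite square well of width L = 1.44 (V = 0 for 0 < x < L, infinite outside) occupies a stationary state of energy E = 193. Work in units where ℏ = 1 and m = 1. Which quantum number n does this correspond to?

n = 9

From E_n = n²π²ℏ²/(2mL²) invert to n = √(2mL²E)/(πℏ).
n = (1.44/π) × √(2 × 1 × 193) = 9.005 → n = 9.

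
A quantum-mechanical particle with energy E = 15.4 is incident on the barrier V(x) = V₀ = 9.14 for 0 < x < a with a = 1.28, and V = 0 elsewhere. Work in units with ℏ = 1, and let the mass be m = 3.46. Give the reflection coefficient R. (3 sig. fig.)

E > V₀: inside the barrier k₂ = √(2m(E − V₀))/ℏ = 6.582, k₂a = 8.425.
Matching at both interfaces gives T⁻¹ = 1 + V₀² sin²(k₂a) / [4E(E − V₀)] = 1.153, hence T = 0.867.
R = 1 − T = 0.133.

R = 0.133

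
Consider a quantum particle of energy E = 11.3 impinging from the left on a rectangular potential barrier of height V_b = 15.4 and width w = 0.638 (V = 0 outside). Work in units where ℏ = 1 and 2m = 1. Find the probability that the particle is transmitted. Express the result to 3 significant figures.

Since E < V_b the interior solution is evanescent with decay constant κ = √(2m(V_b − E))/ℏ = 2.025.
κw = 1.292, sinh(κw) = 1.682.
The exact tunnelling result is T⁻¹ = 1 + V_b² sinh²(κw) / [4E(V_b − E)] = 4.622, so T = 0.216.

T = 0.216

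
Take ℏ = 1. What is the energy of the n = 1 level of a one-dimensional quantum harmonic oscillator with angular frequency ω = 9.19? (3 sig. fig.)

Using E_n = (n + ½)ℏω: E_1 = 1.5 × 9.19 = 13.79.

E = 13.8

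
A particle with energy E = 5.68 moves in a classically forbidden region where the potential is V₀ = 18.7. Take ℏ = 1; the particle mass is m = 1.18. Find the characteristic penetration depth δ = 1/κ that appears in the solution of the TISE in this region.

Since E < V₀ the TISE in this region is ψ'' = κ²ψ with κ = √(2m(V₀ − E))/ℏ.
κ = √(2 × 1.18 × 13.02) = 5.543. The penetration depth is δ = 1/κ = 0.180.

δ = 0.180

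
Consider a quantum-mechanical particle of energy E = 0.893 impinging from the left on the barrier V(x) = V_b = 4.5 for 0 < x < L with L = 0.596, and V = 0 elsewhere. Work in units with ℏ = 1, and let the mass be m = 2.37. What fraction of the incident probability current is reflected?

E < V_b: inside the barrier ψ ∝ e^{±κx} with κ = √(2m(V_b − E))/ℏ = 4.135.
κL = 2.464, sinh(κL) = 5.836.
Matching ψ, ψ′ at both faces gives T = [1 + V_b² sinh²(κL) / (4E(V_b − E))]⁻¹ = 1/54.52 = 0.0183.
R = 1 − T = 0.982.

R = 0.982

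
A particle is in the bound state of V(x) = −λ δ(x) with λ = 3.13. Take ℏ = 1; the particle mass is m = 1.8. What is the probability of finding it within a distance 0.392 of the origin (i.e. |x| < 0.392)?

P = 0.988

The normalised bound state is ψ = √κ e^{−κ|x|} with κ = mλ/ℏ² = 5.634.
P(|x| < d) = ∫_{−d}^{d} κ e^{−2κ|x|} dx = 1 − e^{−2κd} = 1 − e^{−4.417} = 0.9879.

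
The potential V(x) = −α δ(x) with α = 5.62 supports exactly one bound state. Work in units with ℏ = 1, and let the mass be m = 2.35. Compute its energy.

For x ≠ 0 the bound state is ψ ∝ e^{−κ|x|}; integrating the TISE across the delta gives the cusp condition 2κ = 2mα/ℏ², so κ = 13.21.
Then E = −ℏ²κ²/(2m) = −mα²/(2ℏ²) = -37.11.

E = -37.1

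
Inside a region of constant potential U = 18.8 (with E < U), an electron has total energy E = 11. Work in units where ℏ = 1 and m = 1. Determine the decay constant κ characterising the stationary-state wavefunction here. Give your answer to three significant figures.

Since E < U the TISE in this region is ψ'' = κ²ψ with κ = √(2m(U − E))/ℏ.
κ = √(2 × 1 × 7.8) = 3.950.

κ = 3.95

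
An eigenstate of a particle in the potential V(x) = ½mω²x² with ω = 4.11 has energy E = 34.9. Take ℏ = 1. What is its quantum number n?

n = 8

Invert E_n = (n + ½)ℏω: n = E/ℏω − ½ = 7.991, so n = 8.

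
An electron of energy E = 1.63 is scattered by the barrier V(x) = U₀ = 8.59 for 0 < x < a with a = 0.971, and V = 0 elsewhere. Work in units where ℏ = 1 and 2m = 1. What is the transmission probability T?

T = 0.0146

Since E < U₀ the interior solution is evanescent with decay constant κ = √(2m(U₀ − E))/ℏ = 2.638.
κa = 2.562, sinh(κa) = 6.440.
Matching ψ, ψ′ at both faces gives T = [1 + U₀² sinh²(κa) / (4E(U₀ − E))]⁻¹ = 1/68.44 = 0.0146.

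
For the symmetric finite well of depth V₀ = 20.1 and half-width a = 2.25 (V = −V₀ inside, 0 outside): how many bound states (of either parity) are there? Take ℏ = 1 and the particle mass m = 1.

N = 10

Define the well-strength parameter z₀ = (a/ℏ)√(2mV₀) = 2.25 × √(2·1·20.1) = 14.27.
The even/odd transcendental equations gain one root per π/2 in z₀, giving N = 1 + ⌊2z₀/π⌋ = 1 + ⌊9.082⌋ = 10.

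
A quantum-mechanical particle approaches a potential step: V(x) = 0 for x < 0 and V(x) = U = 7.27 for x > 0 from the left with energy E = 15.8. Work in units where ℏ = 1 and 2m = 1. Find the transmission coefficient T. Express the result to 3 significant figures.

T = 0.977

The wavenumbers are k₁ = √(2mE)/ℏ = 3.975 on the left and k₂ = √(2m(E − U))/ℏ = 2.921 on the right.
Matching ψ and ψ′ at x = 0 gives r = (k₁ − k₂)/(k₁ + k₂), so R = r² = 0.02338 and T = 1 − R = 0.9766.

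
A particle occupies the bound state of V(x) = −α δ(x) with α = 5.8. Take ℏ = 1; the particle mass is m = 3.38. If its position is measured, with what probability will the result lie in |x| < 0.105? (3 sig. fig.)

The normalised bound state is ψ = √κ e^{−κ|x|} with κ = mα/ℏ² = 19.60.
P(|x| < d) = ∫_{−d}^{d} κ e^{−2κ|x|} dx = 1 − e^{−2κd} = 1 − e^{−4.117} = 0.9837.

P = 0.984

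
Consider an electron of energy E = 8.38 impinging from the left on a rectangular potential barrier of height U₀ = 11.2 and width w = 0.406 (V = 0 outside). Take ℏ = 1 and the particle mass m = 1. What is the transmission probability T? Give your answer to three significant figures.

Since E < U₀ the interior solution is evanescent with decay constant κ = √(2m(U₀ − E))/ℏ = 2.375.
κw = 0.9642, sinh(κw) = 1.121.
The exact tunnelling result is T⁻¹ = 1 + U₀² sinh²(κw) / [4E(U₀ − E)] = 2.667, so T = 0.375.

T = 0.375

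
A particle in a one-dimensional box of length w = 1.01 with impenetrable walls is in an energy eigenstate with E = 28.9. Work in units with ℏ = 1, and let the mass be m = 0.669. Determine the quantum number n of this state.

From E_n = n²π²ℏ²/(2mw²) invert to n = √(2mw²E)/(πℏ).
n = (1.01/π) × √(2 × 0.669 × 28.9) = 1.999 → n = 2.

n = 2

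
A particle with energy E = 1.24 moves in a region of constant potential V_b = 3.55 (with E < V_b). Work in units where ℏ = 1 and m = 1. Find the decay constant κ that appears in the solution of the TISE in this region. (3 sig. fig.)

κ = 2.15

Since E < V_b the TISE in this region is ψ'' = κ²ψ with κ = √(2m(V_b − E))/ℏ.
κ = √(2 × 1 × 2.31) = 2.149.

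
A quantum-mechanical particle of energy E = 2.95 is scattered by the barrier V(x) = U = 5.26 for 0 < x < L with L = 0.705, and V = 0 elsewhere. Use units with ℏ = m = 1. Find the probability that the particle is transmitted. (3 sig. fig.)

T = 0.174

Since E < U the interior solution is evanescent with decay constant κ = √(2m(U − E))/ℏ = 2.149.
κL = 1.515, sinh(κL) = 2.166.
The exact tunnelling result is T⁻¹ = 1 + U² sinh²(κL) / [4E(U − E)] = 5.760, so T = 0.174.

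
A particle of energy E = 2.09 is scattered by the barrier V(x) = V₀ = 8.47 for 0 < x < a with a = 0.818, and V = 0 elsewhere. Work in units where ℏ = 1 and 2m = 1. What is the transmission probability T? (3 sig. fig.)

T = 0.0470

Since E < V₀ the interior solution is evanescent with decay constant κ = √(2m(V₀ − E))/ℏ = 2.526.
κa = 2.066, sinh(κa) = 3.884.
The exact tunnelling result is T⁻¹ = 1 + V₀² sinh²(κa) / [4E(V₀ − E)] = 21.29, so T = 0.0470.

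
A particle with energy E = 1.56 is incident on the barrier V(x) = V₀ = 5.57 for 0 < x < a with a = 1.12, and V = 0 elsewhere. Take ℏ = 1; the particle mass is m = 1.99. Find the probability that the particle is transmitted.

E < V₀: inside the barrier ψ ∝ e^{±κx} with κ = √(2m(V₀ − E))/ℏ = 3.995.
κa = 4.474, sinh(κa) = 43.86.
The exact tunnelling result is T⁻¹ = 1 + V₀² sinh²(κa) / [4E(V₀ − E)] = 2387, so T = 0.000419.

T = 0.000419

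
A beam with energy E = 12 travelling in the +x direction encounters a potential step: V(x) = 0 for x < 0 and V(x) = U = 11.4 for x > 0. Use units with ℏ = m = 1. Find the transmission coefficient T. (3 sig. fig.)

T = 0.597

On each side the TISE gives plane waves with k = √(2m(E − V))/ℏ: k₁ = √(2·1·12) = 4.899, k₂ = √(2·1·0.6) = 1.095.
Matching ψ and ψ′ at x = 0 gives r = (k₁ − k₂)/(k₁ + k₂), so R = r² = 0.4026 and T = 1 − R = 0.5974.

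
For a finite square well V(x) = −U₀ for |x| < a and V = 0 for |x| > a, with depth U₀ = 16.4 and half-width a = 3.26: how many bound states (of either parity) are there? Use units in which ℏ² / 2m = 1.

N = 9

The dimensionless depth is z₀ = a√(2mU₀)/ℏ = 3.26 × √(16.40) = 13.20.
A new bound state (alternating even/odd) appears each time z₀ passes a multiple of π/2, so N = ⌊2z₀/π⌋ + 1 = ⌊8.405⌋ + 1 = 9.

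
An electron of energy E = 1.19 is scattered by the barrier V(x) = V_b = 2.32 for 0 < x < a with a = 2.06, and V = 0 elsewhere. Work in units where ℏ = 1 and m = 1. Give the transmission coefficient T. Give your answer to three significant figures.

Since E < V_b the interior solution is evanescent with decay constant κ = √(2m(V_b − E))/ℏ = 1.503.
κa = 3.097, sinh(κa) = 11.04.
The exact tunnelling result is T⁻¹ = 1 + V_b² sinh²(κa) / [4E(V_b − E)] = 123.0, so T = 0.00813.

T = 0.00813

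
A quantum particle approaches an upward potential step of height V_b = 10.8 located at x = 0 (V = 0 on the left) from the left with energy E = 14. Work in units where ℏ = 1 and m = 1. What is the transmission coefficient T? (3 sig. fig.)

The wavenumbers are k₁ = √(2mE)/ℏ = 5.292 on the left and k₂ = √(2m(E − V_b))/ℏ = 2.530 on the right.
Matching ψ and ψ′ at x = 0 gives r = (k₁ − k₂)/(k₁ + k₂), so R = r² = 0.1247 and T = 1 − R = 0.8753.

T = 0.875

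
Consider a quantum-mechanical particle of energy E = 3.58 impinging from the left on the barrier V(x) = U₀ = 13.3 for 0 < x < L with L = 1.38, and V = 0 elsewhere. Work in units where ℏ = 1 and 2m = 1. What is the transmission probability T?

T = 0.000577

Since E < U₀ the interior solution is evanescent with decay constant κ = √(2m(U₀ − E))/ℏ = 3.118.
κL = 4.302, sinh(κL) = 36.93.
The exact tunnelling result is T⁻¹ = 1 + U₀² sinh²(κL) / [4E(U₀ − E)] = 1734, so T = 0.000577.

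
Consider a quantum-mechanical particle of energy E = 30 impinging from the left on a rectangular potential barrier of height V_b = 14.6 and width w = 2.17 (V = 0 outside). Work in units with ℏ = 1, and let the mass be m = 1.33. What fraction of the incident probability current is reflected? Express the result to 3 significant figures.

R = 0.0978

Above the barrier the interior wavenumber is k₂ = √(2m(E − V_b))/ℏ = 6.400, giving phase k₂w = 13.89.
T = [1 + V_b² sin²(k₂w) / (4E(E − V_b))]⁻¹ = 1/1.108 = 0.902.
R = 1 − T = 0.0978.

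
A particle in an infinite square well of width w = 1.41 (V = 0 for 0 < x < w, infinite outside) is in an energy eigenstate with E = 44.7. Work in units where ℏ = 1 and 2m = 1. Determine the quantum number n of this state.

From E_n = n²π²ℏ²/(2mw²) invert to n = √(2mw²E)/(πℏ).
n = (1.41/π) × √(2 × 0.5 × 44.7) = 3.001 → n = 3.

n = 3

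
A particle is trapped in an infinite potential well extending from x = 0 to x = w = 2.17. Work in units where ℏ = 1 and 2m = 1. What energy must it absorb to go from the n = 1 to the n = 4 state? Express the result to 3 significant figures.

E_n = n²π²ℏ²/(2mw²), so ΔE = (4² − 1²) π²ℏ²/(2mw²).
ΔE = 15 × π² / (2 × 0.5 × 2.17²) = 31.44.

ΔE = 31.4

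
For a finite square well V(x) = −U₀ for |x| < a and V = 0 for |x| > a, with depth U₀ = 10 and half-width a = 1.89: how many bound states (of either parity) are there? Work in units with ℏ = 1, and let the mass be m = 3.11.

Define the well-strength parameter z₀ = (a/ℏ)√(2mU₀) = 1.89 × √(2·3.11·10) = 14.91.
A new bound state (alternating even/odd) appears each time z₀ passes a multiple of π/2, so N = ⌊2z₀/π⌋ + 1 = ⌊9.489⌋ + 1 = 10.

N = 10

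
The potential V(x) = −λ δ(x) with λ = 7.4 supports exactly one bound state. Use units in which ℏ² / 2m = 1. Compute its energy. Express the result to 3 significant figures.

For x ≠ 0 the bound state is ψ ∝ e^{−κ|x|}; integrating the TISE across the delta gives the cusp condition 2κ = 2mλ/ℏ², so κ = 3.700.
Then E = −ℏ²κ²/(2m) = −mλ²/(2ℏ²) = -13.69.

E = -13.7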